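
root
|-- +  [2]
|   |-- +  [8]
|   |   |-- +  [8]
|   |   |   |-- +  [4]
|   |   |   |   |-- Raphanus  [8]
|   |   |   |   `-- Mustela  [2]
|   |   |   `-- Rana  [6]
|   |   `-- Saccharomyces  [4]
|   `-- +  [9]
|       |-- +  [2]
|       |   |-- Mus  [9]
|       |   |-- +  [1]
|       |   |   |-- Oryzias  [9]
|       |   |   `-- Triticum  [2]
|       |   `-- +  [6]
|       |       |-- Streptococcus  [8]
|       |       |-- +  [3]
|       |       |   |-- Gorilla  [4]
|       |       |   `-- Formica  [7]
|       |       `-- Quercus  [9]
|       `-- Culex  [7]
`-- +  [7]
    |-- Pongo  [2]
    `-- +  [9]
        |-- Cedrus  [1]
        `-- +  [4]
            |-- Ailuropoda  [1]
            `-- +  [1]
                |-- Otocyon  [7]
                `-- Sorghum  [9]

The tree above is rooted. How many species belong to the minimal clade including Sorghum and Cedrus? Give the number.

The MRCA of Sorghum and Cedrus is the node subtending (Cedrus,(Ailuropoda,(Otocyon,Sorghum))).
That clade contains 4 terminal taxa: Ailuropoda, Cedrus, Otocyon, Sorghum.

4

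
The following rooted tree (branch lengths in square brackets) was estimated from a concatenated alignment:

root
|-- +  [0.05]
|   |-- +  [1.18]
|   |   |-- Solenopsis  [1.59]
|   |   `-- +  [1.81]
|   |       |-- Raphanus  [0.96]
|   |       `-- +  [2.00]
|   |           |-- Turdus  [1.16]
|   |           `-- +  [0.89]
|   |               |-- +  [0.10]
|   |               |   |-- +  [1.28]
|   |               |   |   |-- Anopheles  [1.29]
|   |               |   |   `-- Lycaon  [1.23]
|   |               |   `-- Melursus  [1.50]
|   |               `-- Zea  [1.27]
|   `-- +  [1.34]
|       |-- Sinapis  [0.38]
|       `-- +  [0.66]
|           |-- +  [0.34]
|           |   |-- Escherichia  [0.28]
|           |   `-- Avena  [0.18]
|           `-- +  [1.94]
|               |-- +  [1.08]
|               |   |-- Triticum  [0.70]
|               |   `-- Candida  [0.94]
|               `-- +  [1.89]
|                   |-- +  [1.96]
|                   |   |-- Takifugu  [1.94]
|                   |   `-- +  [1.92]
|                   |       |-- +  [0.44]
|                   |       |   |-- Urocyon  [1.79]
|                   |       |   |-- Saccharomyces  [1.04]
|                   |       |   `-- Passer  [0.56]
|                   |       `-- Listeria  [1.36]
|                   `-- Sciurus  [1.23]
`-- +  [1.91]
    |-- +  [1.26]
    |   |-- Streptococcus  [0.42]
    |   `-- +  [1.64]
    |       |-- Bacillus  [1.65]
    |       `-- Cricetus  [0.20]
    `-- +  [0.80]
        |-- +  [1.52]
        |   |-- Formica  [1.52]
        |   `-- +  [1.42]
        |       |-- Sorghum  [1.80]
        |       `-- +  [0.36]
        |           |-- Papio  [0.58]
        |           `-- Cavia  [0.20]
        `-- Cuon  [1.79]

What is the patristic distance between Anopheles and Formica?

14.35

The path runs Anopheles → … → MRCA → … → Formica; the MRCA is the root of the tree.
Branch lengths along that path: 1.29 + 1.28 + 0.10 + 0.89 + 2.00 + 1.81 + 1.18 + 0.05 + 1.91 + 0.80 + 1.52 + 1.52 = 14.35.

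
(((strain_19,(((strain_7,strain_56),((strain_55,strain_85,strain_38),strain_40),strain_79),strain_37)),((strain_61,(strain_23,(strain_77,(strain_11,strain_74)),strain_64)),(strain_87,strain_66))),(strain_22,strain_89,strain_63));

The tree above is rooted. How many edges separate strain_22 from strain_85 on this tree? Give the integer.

9

The MRCA of strain_22 and strain_85 is the root of the tree.
From strain_22 up to that node: 2 branches. From strain_85 up to the same node: 7 branches. Total: 2 + 7 = 9.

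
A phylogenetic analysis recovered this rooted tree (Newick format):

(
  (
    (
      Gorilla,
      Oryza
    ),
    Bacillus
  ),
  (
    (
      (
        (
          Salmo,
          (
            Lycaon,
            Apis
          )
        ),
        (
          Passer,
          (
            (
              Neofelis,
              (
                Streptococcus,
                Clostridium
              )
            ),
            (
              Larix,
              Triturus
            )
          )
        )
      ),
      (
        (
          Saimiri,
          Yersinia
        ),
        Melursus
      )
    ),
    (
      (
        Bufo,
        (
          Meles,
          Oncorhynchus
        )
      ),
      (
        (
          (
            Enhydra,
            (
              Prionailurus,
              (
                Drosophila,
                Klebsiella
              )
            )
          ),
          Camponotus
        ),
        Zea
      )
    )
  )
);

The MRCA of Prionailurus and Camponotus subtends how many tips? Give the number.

5

The MRCA of Prionailurus and Camponotus is the node subtending ((Enhydra,(Prionailurus,(Drosophila,Klebsiella))),Camponotus).
That clade contains 5 terminal taxa: Camponotus, Drosophila, Enhydra, Klebsiella, Prionailurus.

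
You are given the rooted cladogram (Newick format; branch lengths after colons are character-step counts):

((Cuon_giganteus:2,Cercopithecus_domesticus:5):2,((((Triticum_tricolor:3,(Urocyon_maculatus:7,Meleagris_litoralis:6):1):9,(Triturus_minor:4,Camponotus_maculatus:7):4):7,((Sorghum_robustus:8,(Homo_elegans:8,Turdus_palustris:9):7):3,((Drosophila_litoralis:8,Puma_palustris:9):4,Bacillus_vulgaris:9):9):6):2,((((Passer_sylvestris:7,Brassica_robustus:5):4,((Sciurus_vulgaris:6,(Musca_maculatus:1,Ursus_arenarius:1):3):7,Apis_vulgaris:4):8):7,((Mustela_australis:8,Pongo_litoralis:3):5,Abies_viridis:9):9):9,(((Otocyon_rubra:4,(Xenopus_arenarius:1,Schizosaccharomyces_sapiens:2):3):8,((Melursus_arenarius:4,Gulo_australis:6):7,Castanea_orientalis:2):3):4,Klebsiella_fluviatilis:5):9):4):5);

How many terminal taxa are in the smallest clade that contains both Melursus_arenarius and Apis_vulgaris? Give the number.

The MRCA of Melursus_arenarius and Apis_vulgaris is the node subtending ((((Passer_sylvestris,Brassica_robustus),((Sciurus_vulgaris,(Musca_maculatus,Ursus_arenarius)),Apis_vulgaris)),((Mustela_australis,Pongo_litoralis),Abies_viridis)),(((Otocyon_rubra,(Xenopus_arenarius,Schizosaccharomyces_sapiens)),((Melursus_arenarius,Gulo_australis),Castanea_orientalis)),Klebsiella_fluviatilis)).
That clade contains 16 terminal taxa: Abies_viridis, Apis_vulgaris, Brassica_robustus, Castanea_orientalis, Gulo_australis, Klebsiella_fluviatilis, Melursus_arenarius, Musca_maculatus, Mustela_australis, Otocyon_rubra, Passer_sylvestris, Pongo_litoralis, Schizosaccharomyces_sapiens, Sciurus_vulgaris, Ursus_arenarius, Xenopus_arenarius.

16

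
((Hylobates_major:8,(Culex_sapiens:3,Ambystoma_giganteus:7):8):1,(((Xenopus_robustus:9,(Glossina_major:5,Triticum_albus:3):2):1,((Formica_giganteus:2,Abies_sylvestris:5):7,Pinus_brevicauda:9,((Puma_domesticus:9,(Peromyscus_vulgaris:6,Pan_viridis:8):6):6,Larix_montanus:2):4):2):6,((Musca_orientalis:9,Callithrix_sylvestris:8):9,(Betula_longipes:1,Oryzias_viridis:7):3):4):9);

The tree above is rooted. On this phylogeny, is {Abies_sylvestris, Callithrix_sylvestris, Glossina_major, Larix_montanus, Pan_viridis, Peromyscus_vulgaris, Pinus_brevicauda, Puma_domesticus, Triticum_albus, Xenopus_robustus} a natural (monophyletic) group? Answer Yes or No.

No

The MRCA of the listed taxa subtends (((Xenopus_robustus,(Glossina_major,Triticum_albus)),((Formica_giganteus,Abies_sylvestris),Pinus_brevicauda,((Puma_domesticus,(Peromyscus_vulgaris,Pan_viridis)),Larix_montanus))),((Musca_orientalis,Callithrix_sylvestris),(Betula_longipes,Oryzias_viridis))).
That clade also contains Betula_longipes, Formica_giganteus, Musca_orientalis, Oryzias_viridis, which are not in the proposed group, so the group is not monophyletic.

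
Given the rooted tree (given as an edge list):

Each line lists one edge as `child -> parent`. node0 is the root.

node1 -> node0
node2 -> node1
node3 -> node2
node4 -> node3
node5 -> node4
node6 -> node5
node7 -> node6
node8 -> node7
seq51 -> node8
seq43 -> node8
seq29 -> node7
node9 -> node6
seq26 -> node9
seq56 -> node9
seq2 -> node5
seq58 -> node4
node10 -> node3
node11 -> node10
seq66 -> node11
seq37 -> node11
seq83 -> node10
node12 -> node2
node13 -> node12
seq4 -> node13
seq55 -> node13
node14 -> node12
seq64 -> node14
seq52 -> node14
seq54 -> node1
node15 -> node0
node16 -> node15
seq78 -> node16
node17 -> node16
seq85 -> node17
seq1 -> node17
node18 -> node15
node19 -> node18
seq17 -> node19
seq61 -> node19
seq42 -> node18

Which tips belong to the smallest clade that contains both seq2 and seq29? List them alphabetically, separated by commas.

seq2, seq26, seq29, seq43, seq51, seq56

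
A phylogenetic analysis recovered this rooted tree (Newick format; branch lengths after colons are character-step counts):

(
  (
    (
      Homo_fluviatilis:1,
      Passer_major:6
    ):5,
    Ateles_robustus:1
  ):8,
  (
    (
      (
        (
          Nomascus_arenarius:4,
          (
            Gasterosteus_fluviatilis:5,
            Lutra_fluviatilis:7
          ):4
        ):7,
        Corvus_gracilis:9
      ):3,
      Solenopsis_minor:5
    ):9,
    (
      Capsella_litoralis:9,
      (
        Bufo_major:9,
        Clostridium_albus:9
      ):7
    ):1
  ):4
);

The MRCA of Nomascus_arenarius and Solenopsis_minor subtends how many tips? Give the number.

5

The MRCA of Nomascus_arenarius and Solenopsis_minor is the node subtending (((Nomascus_arenarius,(Gasterosteus_fluviatilis,Lutra_fluviatilis)),Corvus_gracilis),Solenopsis_minor).
That clade contains 5 terminal taxa: Corvus_gracilis, Gasterosteus_fluviatilis, Lutra_fluviatilis, Nomascus_arenarius, Solenopsis_minor.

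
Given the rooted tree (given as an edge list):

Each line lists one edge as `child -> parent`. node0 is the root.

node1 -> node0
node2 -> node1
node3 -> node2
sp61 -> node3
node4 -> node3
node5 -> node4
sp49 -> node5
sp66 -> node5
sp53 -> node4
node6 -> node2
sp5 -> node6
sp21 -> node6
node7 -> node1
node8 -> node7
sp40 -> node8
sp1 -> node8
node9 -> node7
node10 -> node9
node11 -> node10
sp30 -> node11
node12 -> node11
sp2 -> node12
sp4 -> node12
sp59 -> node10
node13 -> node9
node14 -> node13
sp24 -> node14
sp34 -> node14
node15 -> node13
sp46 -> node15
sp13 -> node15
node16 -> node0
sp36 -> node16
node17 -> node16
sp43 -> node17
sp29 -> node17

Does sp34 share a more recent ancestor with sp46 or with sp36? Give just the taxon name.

sp46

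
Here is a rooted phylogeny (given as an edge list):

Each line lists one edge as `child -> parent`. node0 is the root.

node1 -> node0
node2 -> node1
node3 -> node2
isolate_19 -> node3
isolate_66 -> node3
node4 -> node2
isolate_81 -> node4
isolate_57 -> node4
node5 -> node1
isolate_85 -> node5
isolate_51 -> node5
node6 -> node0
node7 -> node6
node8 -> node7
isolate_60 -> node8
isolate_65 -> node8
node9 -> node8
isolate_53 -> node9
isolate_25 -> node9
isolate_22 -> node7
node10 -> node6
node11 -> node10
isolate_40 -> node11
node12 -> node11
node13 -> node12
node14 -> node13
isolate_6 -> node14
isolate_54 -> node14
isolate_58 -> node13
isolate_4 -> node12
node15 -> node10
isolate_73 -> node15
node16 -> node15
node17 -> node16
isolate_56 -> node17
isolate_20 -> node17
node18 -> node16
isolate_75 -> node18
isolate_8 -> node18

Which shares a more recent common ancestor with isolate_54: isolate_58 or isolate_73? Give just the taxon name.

The MRCA of isolate_54 and isolate_58 subtends ((isolate_6,isolate_54),isolate_58) (3 taxa).
The MRCA of isolate_54 and isolate_73 subtends ((isolate_40,(((isolate_6,isolate_54),isolate_58),isolate_4)),(isolate_73,((isolate_56,isolate_20),(isolate_75,isolate_8)))) (10 taxa).
The first is nested inside the second, so isolate_54 shares a more recent common ancestor with isolate_58.

isolate_58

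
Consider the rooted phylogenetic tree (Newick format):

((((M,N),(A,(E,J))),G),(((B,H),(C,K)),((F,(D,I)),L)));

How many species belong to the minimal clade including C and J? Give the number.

The MRCA of C and J is the root, so the clade is the entire tree.
That clade contains 14 terminal taxa: A, B, C, D, E, F, G, H, I, J, K, L, M, N.

14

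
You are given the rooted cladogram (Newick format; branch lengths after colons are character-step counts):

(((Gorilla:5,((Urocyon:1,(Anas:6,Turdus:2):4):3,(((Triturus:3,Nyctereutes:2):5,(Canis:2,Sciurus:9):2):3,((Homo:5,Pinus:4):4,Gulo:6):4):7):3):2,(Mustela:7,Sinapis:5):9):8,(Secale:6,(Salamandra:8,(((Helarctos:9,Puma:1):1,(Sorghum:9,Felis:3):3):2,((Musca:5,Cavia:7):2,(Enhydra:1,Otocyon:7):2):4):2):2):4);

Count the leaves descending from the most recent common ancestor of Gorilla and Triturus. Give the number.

11

The MRCA of Gorilla and Triturus is the node subtending (Gorilla,((Urocyon,(Anas,Turdus)),(((Triturus,Nyctereutes),(Canis,Sciurus)),((Homo,Pinus),Gulo)))).
That clade contains 11 terminal taxa: Anas, Canis, Gorilla, Gulo, Homo, Nyctereutes, Pinus, Sciurus, Triturus, Turdus, Urocyon.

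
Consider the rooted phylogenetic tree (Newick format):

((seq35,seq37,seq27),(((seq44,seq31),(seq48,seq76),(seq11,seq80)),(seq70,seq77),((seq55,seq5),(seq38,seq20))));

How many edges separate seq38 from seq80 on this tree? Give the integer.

6

The MRCA of seq38 and seq80 is the node subtending (((seq44,seq31),(seq48,seq76),(seq11,seq80)),(seq70,seq77),((seq55,seq5),(seq38,seq20))).
From seq38 up to that node: 3 branches. From seq80 up to the same node: 3 branches. Total: 3 + 3 = 6.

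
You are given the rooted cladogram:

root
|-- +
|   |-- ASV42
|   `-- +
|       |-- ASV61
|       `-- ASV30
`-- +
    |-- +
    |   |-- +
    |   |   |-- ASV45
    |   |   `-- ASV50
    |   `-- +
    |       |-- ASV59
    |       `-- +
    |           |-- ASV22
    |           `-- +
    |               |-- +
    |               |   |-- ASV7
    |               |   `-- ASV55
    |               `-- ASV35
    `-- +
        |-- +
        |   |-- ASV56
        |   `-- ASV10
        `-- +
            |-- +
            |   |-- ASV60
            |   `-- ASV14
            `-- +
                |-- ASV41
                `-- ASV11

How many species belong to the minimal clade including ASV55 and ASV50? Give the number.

The MRCA of ASV55 and ASV50 is the node subtending ((ASV45,ASV50),(ASV59,(ASV22,((ASV7,ASV55),ASV35)))).
That clade contains 7 terminal taxa: ASV22, ASV35, ASV45, ASV50, ASV55, ASV59, ASV7.

7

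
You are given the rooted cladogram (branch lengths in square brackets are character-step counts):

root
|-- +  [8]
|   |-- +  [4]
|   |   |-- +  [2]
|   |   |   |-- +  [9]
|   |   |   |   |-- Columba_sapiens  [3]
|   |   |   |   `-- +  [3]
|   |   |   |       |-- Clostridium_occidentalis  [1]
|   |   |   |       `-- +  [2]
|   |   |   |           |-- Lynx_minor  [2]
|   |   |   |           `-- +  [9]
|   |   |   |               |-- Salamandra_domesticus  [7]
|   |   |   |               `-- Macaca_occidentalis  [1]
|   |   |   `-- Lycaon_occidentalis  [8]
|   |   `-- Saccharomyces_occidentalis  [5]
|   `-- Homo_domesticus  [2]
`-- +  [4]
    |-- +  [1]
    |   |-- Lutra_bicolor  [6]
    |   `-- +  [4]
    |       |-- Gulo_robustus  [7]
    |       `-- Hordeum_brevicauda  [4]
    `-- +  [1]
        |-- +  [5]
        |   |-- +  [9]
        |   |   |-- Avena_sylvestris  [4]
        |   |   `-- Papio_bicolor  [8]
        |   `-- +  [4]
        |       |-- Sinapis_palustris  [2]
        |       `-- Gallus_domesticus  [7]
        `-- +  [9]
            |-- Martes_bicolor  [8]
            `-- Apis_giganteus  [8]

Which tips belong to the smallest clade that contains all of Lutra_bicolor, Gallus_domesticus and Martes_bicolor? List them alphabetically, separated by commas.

Tracing Lutra_bicolor: it sits inside (Lutra_bicolor,(Gulo_robustus,Hordeum_brevicauda)).
Tracing Gallus_domesticus: it sits inside (Sinapis_palustris,Gallus_domesticus).
Tracing Martes_bicolor: it sits inside (Martes_bicolor,Apis_giganteus).
The smallest clade enclosing all 3 is ((Lutra_bicolor,(Gulo_robustus,Hordeum_brevicauda)),(((Avena_sylvestris,Papio_bicolor),(Sinapis_palustris,Gallus_domesticus)),(Martes_bicolor,Apis_giganteus))); the answer is its 9 terminal taxa in alphabetical order.

Apis_giganteus, Avena_sylvestris, Gallus_domesticus, Gulo_robustus, Hordeum_brevicauda, Lutra_bicolor, Martes_bicolor, Papio_bicolor, Sinapis_palustris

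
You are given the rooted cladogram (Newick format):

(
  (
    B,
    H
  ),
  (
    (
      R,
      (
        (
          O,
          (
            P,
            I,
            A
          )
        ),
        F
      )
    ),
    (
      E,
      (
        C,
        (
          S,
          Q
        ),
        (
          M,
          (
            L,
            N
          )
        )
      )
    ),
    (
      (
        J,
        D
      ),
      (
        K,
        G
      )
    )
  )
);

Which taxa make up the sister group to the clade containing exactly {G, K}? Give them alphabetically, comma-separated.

The clade containing exactly {G, K} attaches to the tree at the node subtending ((J,D),(K,G)).
The other lineage descending from that same node — the sister group — is (J,D); its 2 tips in alphabetical order are the answer.

D, J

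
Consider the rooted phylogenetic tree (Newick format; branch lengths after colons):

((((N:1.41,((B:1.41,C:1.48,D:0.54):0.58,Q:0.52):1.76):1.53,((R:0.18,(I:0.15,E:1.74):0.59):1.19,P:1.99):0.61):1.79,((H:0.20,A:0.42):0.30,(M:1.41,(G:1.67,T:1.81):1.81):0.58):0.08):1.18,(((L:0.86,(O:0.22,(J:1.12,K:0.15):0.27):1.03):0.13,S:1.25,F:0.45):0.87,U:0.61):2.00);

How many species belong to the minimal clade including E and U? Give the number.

21

The MRCA of E and U is the root, so the clade is the entire tree.
That clade contains 21 terminal taxa: A, B, C, D, E, F, G, H, I, J, K, L, M, N, O, P, Q, R, S, T, U.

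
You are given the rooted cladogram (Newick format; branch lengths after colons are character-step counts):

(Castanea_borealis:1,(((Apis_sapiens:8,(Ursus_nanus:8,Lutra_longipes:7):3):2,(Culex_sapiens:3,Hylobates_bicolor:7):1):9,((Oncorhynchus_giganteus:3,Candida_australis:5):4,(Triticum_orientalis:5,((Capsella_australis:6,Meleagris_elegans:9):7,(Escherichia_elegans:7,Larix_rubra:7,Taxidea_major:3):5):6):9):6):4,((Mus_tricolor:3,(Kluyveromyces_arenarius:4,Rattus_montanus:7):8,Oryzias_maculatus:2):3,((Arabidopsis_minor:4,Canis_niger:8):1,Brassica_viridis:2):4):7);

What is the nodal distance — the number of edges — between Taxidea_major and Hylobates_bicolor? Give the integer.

8

The MRCA of Taxidea_major and Hylobates_bicolor is the node subtending (((Apis_sapiens,(Ursus_nanus,Lutra_longipes)),(Culex_sapiens,Hylobates_bicolor)),((Oncorhynchus_giganteus,Candida_australis),(Triticum_orientalis,((Capsella_australis,Meleagris_elegans),(Escherichia_elegans,Larix_rubra,Taxidea_major))))).
From Taxidea_major up to that node: 5 branches. From Hylobates_bicolor up to the same node: 3 branches. Total: 5 + 3 = 8.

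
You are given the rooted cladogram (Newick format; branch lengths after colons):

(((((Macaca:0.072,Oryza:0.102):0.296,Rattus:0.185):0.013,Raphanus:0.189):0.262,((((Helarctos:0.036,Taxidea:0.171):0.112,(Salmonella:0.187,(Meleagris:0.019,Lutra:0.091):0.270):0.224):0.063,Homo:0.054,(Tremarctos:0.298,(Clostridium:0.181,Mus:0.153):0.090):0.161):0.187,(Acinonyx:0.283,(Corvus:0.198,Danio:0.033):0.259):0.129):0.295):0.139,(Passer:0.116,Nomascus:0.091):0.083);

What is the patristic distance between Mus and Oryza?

1.559

The path runs Mus → … → MRCA → … → Oryza; the MRCA is the node subtending ((((Macaca,Oryza),Rattus),Raphanus),((((Helarctos,Taxidea),(Salmonella,(Meleagris,Lutra))),Homo,(Tremarctos,(Clostridium,Mus))),(Acinonyx,(Corvus,Danio)))).
Branch lengths along that path: 0.153 + 0.090 + 0.161 + 0.187 + 0.295 + 0.262 + 0.013 + 0.296 + 0.102 = 1.559.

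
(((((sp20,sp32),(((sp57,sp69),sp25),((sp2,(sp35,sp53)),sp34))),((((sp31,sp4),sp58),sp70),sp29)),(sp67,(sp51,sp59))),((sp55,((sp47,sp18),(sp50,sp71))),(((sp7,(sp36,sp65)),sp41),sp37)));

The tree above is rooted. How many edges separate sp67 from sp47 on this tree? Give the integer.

8

The MRCA of sp67 and sp47 is the root of the tree.
From sp67 up to that node: 3 branches. From sp47 up to the same node: 5 branches. Total: 3 + 5 = 8.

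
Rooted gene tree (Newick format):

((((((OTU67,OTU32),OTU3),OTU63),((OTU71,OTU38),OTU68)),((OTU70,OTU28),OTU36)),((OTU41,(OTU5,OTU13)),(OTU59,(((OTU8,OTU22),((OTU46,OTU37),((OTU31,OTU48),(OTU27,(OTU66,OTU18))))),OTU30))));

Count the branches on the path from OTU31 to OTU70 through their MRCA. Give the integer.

12

The MRCA of OTU31 and OTU70 is the root of the tree.
From OTU31 up to that node: 8 branches. From OTU70 up to the same node: 4 branches. Total: 8 + 4 = 12.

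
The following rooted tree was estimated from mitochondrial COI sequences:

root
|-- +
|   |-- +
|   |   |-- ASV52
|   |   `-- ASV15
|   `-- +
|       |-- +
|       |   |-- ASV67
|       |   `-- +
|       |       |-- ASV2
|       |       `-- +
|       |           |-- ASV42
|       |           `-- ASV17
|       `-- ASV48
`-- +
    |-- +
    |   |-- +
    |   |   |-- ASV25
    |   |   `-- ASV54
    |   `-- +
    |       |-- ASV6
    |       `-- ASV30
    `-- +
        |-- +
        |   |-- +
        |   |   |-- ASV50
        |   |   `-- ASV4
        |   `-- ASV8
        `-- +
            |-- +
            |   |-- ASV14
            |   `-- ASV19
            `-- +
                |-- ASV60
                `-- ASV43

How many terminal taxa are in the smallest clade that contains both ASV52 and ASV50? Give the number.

The MRCA of ASV52 and ASV50 is the root, so the clade is the entire tree.
That clade contains 18 terminal taxa: ASV14, ASV15, ASV17, ASV19, ASV2, ASV25, ASV30, ASV4, ASV42, ASV43, ASV48, ASV50, ASV52, ASV54, ASV6, ASV60, ASV67, ASV8.

18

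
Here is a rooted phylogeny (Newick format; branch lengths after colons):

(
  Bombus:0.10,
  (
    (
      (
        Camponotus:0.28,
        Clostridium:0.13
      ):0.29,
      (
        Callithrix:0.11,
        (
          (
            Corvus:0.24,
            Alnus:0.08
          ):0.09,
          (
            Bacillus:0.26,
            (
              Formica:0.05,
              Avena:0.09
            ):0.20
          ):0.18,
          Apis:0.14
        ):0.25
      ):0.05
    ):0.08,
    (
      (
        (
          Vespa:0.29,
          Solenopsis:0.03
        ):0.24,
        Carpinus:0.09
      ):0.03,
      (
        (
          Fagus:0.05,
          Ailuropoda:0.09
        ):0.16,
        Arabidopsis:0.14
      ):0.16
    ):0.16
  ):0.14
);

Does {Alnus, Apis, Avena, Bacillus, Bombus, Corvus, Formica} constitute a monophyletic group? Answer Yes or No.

The MRCA of the listed taxa is the root, so the smallest clade containing them is the whole tree.
That clade also contains Ailuropoda, Arabidopsis, Callithrix, Camponotus, Carpinus, Clostridium, Fagus, Solenopsis, Vespa, which are not in the proposed group, so the group is not monophyletic.

No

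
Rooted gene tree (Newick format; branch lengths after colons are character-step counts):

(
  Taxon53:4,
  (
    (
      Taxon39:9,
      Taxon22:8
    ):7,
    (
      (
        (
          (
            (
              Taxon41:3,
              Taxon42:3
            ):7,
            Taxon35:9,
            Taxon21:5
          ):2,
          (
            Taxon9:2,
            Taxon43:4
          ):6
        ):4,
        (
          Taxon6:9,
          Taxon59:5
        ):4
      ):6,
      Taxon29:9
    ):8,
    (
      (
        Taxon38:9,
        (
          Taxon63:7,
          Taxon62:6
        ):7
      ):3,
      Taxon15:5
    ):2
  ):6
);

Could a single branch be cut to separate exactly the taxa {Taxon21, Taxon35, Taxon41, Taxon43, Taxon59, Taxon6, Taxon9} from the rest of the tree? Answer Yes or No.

The MRCA of the listed taxa subtends ((((Taxon41,Taxon42),Taxon35,Taxon21),(Taxon9,Taxon43)),(Taxon6,Taxon59)).
That clade also contains Taxon42, which is not in the proposed group, so the group is not monophyletic.

No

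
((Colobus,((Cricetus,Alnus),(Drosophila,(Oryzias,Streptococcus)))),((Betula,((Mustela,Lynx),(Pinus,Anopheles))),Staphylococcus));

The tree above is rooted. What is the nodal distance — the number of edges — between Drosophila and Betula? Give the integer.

The MRCA of Drosophila and Betula is the root of the tree.
From Drosophila up to that node: 4 branches. From Betula up to the same node: 3 branches. Total: 4 + 3 = 7.

7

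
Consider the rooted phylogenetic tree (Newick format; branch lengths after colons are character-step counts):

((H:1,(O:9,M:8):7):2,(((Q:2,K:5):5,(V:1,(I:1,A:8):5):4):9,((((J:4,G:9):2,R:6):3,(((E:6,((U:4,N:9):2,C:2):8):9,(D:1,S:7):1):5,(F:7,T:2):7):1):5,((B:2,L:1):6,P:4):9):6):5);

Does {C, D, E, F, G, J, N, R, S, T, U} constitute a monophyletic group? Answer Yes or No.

Yes

The most recent common ancestor of these taxa subtends (((J,G),R),(((E,((U,N),C)),(D,S)),(F,T))).
That clade has exactly 11 tips — every listed taxon and nothing else — so the group is monophyletic.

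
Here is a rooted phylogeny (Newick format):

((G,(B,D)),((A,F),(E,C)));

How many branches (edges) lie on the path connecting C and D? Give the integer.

The MRCA of C and D is the root of the tree.
From C up to that node: 3 branches. From D up to the same node: 3 branches. Total: 3 + 3 = 6.

6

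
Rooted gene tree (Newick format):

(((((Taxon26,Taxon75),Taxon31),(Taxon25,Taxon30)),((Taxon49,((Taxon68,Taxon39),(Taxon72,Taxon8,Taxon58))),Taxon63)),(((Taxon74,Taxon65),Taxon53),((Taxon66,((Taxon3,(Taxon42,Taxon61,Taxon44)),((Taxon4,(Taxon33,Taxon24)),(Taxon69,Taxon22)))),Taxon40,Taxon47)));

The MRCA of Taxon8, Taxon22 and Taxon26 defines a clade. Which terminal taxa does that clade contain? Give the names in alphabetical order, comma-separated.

Tracing Taxon8: it sits inside (Taxon72,Taxon8,Taxon58).
Tracing Taxon22: it sits inside (Taxon69,Taxon22).
Tracing Taxon26: it sits inside (Taxon26,Taxon75).
The smallest clade enclosing all 3 is the whole tree (their MRCA is the root), so the answer is all 27 tips in alphabetical order.

Taxon22, Taxon24, Taxon25, Taxon26, Taxon3, Taxon30, Taxon31, Taxon33, Taxon39, Taxon4, Taxon40, Taxon42, Taxon44, Taxon47, Taxon49, Taxon53, Taxon58, Taxon61, Taxon63, Taxon65, Taxon66, Taxon68, Taxon69, Taxon72, Taxon74, Taxon75, Taxon8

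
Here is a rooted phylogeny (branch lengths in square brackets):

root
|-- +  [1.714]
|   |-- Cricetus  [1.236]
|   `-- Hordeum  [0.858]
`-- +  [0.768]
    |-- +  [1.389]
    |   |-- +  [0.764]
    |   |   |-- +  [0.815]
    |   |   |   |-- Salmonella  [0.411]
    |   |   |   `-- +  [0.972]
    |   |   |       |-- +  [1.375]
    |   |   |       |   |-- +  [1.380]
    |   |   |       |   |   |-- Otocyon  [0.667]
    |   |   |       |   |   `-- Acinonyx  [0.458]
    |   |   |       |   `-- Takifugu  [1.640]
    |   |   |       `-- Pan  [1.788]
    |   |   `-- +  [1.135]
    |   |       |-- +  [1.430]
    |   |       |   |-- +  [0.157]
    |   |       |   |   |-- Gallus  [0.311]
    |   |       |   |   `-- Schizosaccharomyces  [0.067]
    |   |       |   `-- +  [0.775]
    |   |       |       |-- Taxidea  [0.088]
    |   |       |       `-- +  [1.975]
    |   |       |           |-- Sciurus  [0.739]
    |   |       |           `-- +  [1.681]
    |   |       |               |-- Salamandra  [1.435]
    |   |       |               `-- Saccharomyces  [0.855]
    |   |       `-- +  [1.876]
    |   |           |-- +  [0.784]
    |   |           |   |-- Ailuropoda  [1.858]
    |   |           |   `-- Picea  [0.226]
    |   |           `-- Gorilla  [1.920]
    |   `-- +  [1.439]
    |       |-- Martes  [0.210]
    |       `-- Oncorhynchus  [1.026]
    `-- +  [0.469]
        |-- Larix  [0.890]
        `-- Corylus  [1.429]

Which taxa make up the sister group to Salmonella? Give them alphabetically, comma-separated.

Acinonyx, Otocyon, Pan, Takifugu

Salmonella attaches to the tree at the node subtending (Salmonella,(((Otocyon,Acinonyx),Takifugu),Pan)).
The other lineage descending from that same node — the sister group — is (((Otocyon,Acinonyx),Takifugu),Pan); its 4 tips in alphabetical order are the answer.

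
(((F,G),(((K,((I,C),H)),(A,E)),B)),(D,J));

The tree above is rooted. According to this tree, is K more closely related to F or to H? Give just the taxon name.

H

The MRCA of K and H subtends (K,((I,C),H)) (4 taxa).
The MRCA of K and F subtends ((F,G),(((K,((I,C),H)),(A,E)),B)) (9 taxa).
The first is nested inside the second, so K shares a more recent common ancestor with H.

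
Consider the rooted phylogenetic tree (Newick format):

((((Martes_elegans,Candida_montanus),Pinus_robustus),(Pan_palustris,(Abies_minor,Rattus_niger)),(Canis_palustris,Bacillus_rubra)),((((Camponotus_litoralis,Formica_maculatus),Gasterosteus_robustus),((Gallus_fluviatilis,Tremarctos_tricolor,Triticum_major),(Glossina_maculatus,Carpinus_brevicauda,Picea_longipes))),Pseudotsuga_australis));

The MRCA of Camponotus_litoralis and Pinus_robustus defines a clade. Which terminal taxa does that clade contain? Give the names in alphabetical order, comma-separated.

Tracing Camponotus_litoralis: it sits inside (Camponotus_litoralis,Formica_maculatus).
Tracing Pinus_robustus: it sits inside ((Martes_elegans,Candida_montanus),Pinus_robustus).
The smallest clade enclosing both is the whole tree (their MRCA is the root), so the answer is all 18 tips in alphabetical order.

Abies_minor, Bacillus_rubra, Camponotus_litoralis, Candida_montanus, Canis_palustris, Carpinus_brevicauda, Formica_maculatus, Gallus_fluviatilis, Gasterosteus_robustus, Glossina_maculatus, Martes_elegans, Pan_palustris, Picea_longipes, Pinus_robustus, Pseudotsuga_australis, Rattus_niger, Tremarctos_tricolor, Triticum_major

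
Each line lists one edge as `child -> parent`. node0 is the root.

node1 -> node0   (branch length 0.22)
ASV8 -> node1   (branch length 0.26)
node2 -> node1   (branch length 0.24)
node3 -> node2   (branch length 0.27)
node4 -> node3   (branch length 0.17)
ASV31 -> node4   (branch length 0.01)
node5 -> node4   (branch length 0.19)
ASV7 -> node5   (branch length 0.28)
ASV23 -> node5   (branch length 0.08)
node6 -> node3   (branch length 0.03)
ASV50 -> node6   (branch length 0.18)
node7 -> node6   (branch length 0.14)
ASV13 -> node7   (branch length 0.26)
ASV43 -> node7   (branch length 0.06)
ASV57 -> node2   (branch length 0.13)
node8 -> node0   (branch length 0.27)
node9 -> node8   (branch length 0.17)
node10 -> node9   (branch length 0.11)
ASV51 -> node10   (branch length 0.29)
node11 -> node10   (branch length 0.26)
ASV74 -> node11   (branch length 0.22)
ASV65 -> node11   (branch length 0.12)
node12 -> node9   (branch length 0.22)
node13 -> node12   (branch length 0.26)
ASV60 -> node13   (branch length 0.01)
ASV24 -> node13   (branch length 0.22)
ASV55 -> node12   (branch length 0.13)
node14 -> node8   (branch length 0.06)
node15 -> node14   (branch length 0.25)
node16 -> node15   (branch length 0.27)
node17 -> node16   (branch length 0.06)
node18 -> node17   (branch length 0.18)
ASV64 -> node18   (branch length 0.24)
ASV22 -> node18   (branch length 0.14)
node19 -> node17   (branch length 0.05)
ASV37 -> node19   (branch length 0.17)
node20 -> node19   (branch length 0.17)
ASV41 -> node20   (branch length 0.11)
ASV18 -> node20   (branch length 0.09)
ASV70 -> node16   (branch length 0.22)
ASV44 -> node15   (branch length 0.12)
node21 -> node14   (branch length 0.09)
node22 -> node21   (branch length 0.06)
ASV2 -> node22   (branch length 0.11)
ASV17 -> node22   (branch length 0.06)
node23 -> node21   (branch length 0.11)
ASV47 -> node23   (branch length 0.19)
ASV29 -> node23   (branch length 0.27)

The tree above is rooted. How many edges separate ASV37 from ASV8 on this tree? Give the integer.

9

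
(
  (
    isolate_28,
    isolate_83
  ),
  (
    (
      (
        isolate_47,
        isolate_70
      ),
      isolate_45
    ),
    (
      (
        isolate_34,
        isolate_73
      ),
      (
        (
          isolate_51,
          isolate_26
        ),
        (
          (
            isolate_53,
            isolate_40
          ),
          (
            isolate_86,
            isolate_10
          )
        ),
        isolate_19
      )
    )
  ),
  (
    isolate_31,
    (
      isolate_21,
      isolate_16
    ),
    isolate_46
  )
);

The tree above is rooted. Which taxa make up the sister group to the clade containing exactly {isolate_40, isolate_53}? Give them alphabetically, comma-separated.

The clade containing exactly {isolate_40, isolate_53} attaches to the tree at the node subtending ((isolate_53,isolate_40),(isolate_86,isolate_10)).
The other lineage descending from that same node — the sister group — is (isolate_86,isolate_10); its 2 tips in alphabetical order are the answer.

isolate_10, isolate_86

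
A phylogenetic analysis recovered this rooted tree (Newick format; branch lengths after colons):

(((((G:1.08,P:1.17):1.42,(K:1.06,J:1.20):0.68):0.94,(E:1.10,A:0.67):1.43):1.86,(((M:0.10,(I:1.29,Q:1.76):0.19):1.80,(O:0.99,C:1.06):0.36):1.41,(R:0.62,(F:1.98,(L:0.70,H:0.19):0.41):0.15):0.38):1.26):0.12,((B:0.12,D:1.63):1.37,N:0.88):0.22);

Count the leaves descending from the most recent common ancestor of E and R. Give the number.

The MRCA of E and R is the node subtending ((((G,P),(K,J)),(E,A)),(((M,(I,Q)),(O,C)),(R,(F,(L,H))))).
That clade contains 15 terminal taxa: A, C, E, F, G, H, I, J, K, L, M, O, P, Q, R.

15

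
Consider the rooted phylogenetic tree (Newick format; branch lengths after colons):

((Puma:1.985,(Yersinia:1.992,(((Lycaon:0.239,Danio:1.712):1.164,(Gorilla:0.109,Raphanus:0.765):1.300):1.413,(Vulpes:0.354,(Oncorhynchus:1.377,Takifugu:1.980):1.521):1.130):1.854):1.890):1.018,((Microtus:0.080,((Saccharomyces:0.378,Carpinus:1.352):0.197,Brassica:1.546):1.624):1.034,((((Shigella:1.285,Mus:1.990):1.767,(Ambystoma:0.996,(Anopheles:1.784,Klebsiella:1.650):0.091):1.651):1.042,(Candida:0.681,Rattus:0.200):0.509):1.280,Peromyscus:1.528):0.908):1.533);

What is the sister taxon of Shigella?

Mus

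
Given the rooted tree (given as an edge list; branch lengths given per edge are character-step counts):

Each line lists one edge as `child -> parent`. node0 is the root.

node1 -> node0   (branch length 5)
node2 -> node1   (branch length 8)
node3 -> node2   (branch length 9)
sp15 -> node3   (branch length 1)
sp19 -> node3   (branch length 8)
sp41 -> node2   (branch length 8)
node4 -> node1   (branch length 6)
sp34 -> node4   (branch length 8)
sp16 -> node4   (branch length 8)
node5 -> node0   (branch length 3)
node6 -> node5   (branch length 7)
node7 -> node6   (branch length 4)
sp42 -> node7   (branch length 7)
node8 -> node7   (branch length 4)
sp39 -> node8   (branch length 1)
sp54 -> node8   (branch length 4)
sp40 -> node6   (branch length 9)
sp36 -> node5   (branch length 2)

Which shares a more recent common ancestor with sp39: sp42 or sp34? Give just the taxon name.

sp42

The MRCA of sp39 and sp42 subtends (sp42,(sp39,sp54)) (3 taxa).
The MRCA of sp39 and sp34 is the root, subtending the entire tree (10 taxa).
The first is nested inside the second, so sp39 shares a more recent common ancestor with sp42.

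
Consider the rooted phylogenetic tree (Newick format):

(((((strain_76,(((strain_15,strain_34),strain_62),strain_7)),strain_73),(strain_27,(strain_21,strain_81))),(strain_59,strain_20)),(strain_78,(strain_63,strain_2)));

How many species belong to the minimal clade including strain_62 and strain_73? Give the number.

The MRCA of strain_62 and strain_73 is the node subtending ((strain_76,(((strain_15,strain_34),strain_62),strain_7)),strain_73).
That clade contains 6 terminal taxa: strain_15, strain_34, strain_62, strain_7, strain_73, strain_76.

6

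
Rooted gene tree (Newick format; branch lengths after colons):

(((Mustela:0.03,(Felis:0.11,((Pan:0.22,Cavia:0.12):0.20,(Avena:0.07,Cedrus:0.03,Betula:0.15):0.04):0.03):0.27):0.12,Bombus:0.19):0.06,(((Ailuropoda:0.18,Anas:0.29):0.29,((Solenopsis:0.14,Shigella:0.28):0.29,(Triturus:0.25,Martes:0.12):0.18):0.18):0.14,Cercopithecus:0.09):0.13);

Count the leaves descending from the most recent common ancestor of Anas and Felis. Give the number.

15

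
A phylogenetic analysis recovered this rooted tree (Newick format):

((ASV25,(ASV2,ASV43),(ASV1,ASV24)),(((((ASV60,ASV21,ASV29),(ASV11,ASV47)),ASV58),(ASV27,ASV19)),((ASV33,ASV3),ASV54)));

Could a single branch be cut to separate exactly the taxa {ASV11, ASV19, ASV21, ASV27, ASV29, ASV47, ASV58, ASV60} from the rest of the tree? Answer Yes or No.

Yes

The most recent common ancestor of these taxa subtends ((((ASV60,ASV21,ASV29),(ASV11,ASV47)),ASV58),(ASV27,ASV19)).
That clade has exactly 8 tips — every listed taxon and nothing else — so the group is monophyletic.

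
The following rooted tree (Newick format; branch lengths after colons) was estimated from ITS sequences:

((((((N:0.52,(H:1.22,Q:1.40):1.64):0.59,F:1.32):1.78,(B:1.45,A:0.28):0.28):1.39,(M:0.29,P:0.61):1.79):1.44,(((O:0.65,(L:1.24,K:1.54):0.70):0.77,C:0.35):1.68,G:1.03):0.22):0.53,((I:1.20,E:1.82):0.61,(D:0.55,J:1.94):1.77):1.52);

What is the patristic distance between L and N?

The path runs L → … → MRCA → … → N; the MRCA is the node subtending (((((N,(H,Q)),F),(B,A)),(M,P)),(((O,(L,K)),C),G)).
Branch lengths along that path: 1.24 + 0.70 + 0.77 + 1.68 + 0.22 + 1.44 + 1.39 + 1.78 + 0.59 + 0.52 = 10.33.

10.33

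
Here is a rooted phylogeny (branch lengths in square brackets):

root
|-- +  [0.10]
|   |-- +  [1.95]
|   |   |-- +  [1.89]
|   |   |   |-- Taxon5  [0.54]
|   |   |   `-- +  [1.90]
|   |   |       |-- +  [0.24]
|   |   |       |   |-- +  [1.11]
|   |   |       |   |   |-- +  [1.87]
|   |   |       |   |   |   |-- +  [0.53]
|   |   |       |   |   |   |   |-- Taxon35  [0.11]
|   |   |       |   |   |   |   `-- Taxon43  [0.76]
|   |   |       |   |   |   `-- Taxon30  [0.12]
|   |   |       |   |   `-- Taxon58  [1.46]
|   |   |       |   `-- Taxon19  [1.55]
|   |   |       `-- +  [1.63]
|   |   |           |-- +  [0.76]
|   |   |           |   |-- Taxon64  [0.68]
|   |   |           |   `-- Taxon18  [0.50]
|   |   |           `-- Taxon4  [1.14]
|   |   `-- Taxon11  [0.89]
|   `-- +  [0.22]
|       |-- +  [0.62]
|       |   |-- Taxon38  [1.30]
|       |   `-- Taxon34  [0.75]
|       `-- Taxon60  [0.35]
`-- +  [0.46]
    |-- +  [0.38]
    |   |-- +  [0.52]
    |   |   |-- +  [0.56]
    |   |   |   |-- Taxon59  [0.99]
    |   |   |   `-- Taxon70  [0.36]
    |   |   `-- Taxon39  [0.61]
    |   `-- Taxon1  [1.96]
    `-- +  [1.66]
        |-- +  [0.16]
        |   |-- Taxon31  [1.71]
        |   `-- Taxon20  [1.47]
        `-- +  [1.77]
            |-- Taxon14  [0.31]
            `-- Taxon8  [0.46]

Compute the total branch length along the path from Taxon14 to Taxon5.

The path runs Taxon14 → … → MRCA → … → Taxon5; the MRCA is the root of the tree.
Branch lengths along that path: 0.31 + 1.77 + 1.66 + 0.46 + 0.10 + 1.95 + 1.89 + 0.54 = 8.68.

8.68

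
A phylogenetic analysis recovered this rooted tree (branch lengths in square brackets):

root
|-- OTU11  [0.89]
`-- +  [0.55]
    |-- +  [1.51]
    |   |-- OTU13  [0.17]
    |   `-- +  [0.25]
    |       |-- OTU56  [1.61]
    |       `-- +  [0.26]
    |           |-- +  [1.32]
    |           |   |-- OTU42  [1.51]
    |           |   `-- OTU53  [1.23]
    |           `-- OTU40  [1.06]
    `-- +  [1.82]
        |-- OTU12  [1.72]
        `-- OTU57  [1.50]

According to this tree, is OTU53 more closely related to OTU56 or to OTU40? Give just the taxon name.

The MRCA of OTU53 and OTU40 subtends ((OTU42,OTU53),OTU40) (3 taxa).
The MRCA of OTU53 and OTU56 subtends (OTU56,((OTU42,OTU53),OTU40)) (4 taxa).
The first is nested inside the second, so OTU53 shares a more recent common ancestor with OTU40.

OTU40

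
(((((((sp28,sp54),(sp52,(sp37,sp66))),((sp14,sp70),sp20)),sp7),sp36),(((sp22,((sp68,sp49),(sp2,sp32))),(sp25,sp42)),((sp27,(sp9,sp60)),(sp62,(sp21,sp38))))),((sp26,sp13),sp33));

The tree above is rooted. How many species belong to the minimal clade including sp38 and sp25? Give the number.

13

The MRCA of sp38 and sp25 is the node subtending (((sp22,((sp68,sp49),(sp2,sp32))),(sp25,sp42)),((sp27,(sp9,sp60)),(sp62,(sp21,sp38)))).
That clade contains 13 terminal taxa: sp2, sp21, sp22, sp25, sp27, sp32, sp38, sp42, sp49, sp60, sp62, sp68, sp9.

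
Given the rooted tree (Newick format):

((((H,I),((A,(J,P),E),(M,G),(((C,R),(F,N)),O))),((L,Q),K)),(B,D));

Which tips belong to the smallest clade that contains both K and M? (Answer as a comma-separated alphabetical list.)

Tracing K: it sits inside ((L,Q),K).
Tracing M: it sits inside (M,G).
The smallest clade enclosing both is (((H,I),((A,(J,P),E),(M,G),(((C,R),(F,N)),O))),((L,Q),K)); the answer is its 16 terminal taxa in alphabetical order.

A, C, E, F, G, H, I, J, K, L, M, N, O, P, Q, R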